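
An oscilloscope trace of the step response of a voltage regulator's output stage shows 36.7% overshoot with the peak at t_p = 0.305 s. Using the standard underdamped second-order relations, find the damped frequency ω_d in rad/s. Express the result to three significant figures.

t_p = π/ω_d, so ω_d = π/0.305 = 10.3 rad/s.

ω_d ≈ 10.3 rad/s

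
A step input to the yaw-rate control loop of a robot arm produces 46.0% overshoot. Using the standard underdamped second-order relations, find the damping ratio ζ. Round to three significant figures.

Inverting the overshoot relation: ζ = |ln 0.460|/√(π² + ln²0.460) = 0.240.

ζ ≈ 0.240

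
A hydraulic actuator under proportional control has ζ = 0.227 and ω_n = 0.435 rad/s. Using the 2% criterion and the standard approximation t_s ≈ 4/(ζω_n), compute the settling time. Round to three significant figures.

t_s ≈ 4/(ζω_n) = 4/(0.227 × 0.435) = 40.5 s.

t_s ≈ 40.5 s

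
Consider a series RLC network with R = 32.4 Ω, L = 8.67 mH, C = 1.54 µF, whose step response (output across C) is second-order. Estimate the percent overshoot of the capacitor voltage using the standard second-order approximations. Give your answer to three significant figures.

For a series RLC circuit (capacitor voltage as output), ω_n = 1/√(LC) = 1/√(8.67 mH · 1.54 µF) = 8650 rad/s.
ζ = (R/2)·√(C/L) = (32.4/2)·√(1.54 µF/8.67 mH) = 0.216.
%OS = 100·exp(−πζ/√(1−ζ²)) = 49.9%.

%OS ≈ 49.9%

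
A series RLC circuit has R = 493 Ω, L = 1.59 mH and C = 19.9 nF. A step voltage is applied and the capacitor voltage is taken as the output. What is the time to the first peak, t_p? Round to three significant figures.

For a series RLC circuit (capacitor voltage as output), ω_n = 1/√(LC) = 1/√(1.59 mH · 19.9 nF) = 178000 rad/s.
ζ = (R/2)·√(C/L) = (493/2)·√(19.9 nF/1.59 mH) = 0.872.
The damped frequency ω_d = ω_n√(1−ζ²) = 87000 rad/s. t_p = π/ω_d = 0.0000361 s.

t_p ≈ 0.0000361 s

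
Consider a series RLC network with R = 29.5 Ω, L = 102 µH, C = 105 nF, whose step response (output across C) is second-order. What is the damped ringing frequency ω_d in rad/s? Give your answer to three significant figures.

For a series RLC circuit (capacitor voltage as output), ω_n = 1/√(LC) = 1/√(102 µH · 105 nF) = 306000 rad/s.
ζ = (R/2)·√(C/L) = (29.5/2)·√(105 nF/102 µH) = 0.473.
The damped frequency ω_d = ω_n√(1−ζ²) = 269000 rad/s.

ω_d ≈ 269000 rad/s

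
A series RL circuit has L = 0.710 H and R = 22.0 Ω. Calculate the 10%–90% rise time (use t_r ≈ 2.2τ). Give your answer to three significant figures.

t_r ≈ 0.0710 s

τ = L/R = 0.710/22.0 = 0.0323 s.
t_r ≈ 2.2τ = 0.0710 s.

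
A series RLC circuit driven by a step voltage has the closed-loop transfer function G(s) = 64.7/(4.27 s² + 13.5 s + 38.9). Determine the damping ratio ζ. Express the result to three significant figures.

Dividing through by 4.27: denominator becomes s² + 3.162 s + 9.110.
So ω_n = √9.110 = 3.02 rad/s and ζ = 3.162/(2·3.02) = 0.524.

ζ ≈ 0.524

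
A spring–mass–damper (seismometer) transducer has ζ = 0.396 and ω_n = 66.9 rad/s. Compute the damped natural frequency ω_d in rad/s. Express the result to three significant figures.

ω_d ≈ 61.4 rad/s

ω_d = ω_n√(1−ζ²) = 66.9·√0.843 = 61.4 rad/s.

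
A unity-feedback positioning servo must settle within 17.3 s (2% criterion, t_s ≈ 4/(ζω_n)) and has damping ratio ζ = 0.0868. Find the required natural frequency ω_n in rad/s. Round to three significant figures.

ω_n ≈ 2.66 rad/s

Rearranging t_s ≈ 4/(ζω_n) gives ω_n = 4/(ζ·t_s) = 4/(0.0868 × 17.3) = 2.66 rad/s.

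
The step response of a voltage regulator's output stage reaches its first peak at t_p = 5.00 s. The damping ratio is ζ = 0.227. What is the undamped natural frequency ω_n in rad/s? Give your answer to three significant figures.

Peak time t_p = π/ω_d, so ω_d = π/t_p = π/5.00 = 0.628 rad/s.
ω_n = ω_d/√(1−ζ²) = 0.628/√0.948 = 0.645 rad/s.

ω_n ≈ 0.645 rad/s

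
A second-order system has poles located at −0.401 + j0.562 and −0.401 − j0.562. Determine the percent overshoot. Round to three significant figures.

%OS ≈ 10.6%

With σ = 0.401, ω_d = 0.562: ω_n = √(σ²+ω_d²) = 0.690 rad/s, ζ = σ/ω_n = 0.581.
Overshoot: exp(−π·0.581/√(1−0.581²)) = 0.106, i.e. 10.6%.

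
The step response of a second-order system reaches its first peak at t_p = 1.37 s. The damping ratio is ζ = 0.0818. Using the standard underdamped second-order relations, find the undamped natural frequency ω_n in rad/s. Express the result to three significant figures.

Peak time t_p = π/ω_d, so ω_d = π/t_p = π/1.37 = 2.29 rad/s.
ω_n = ω_d/√(1−ζ²) = 2.29/√0.993 = 2.30 rad/s.

ω_n ≈ 2.30 rad/s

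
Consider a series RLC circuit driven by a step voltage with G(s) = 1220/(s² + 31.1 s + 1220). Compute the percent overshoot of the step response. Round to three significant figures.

Comparing the denominator to s² + 2ζω_n s + ω_n²: ω_n = √1220 = 34.9 rad/s, and 2ζω_n = 31.1 so ζ = 31.1/(2·34.9) = 0.445.
Overshoot: exp(−π·0.445/√(1−0.445²)) = 0.210, i.e. 21.0%.

%OS ≈ 21.0%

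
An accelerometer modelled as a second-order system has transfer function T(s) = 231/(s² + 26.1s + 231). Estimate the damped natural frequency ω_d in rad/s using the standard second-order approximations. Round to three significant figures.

Matching coefficients with s² + 2ζω_n s + ω_n² gives ω_n² = 231 ⇒ ω_n = 15.2 rad/s, and ζ = 26.1/(2ω_n) = 0.859.
ω_d = ω_n√(1−ζ²) = 7.79 rad/s.

ω_d ≈ 7.79 rad/s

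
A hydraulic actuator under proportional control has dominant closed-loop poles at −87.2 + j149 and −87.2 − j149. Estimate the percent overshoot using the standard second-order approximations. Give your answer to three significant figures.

%OS ≈ 15.9%

|pole| = ω_n = √(87.2² + 149²) = 173 rad/s; ζ = cos θ = σ/ω_n = 0.505.
Overshoot: exp(−π·0.505/√(1−0.505²)) = 0.159, i.e. 15.9%.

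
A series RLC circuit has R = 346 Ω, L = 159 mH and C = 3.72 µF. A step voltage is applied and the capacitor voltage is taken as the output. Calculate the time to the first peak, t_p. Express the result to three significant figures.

t_p ≈ 0.00441 s

For a series RLC circuit (capacitor voltage as output), ω_n = 1/√(LC) = 1/√(159 mH · 3.72 µF) = 1300 rad/s.
ζ = (R/2)·√(C/L) = (346/2)·√(3.72 µF/159 mH) = 0.837.
ω_d = 1300·√(1 − 0.837²) = 712 rad/s. t_p = π/ω_d = 0.00441 s.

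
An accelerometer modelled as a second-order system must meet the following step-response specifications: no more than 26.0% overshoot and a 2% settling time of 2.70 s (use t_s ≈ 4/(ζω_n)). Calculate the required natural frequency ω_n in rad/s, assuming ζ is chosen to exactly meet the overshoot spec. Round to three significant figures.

ω_n ≈ 3.76 rad/s

From %OS = 100·exp(−πζ/√(1−ζ²)), invert to get ζ = −ln(OS)/√(π² + ln²(OS)) with OS = 0.260.
−ln 0.260 = 1.347, so ζ = 1.347/√(π² + 1.815) = 0.394.
Then ω_n = 4/(ζ t_s) = 4/(0.394 × 2.70) = 3.76 rad/s.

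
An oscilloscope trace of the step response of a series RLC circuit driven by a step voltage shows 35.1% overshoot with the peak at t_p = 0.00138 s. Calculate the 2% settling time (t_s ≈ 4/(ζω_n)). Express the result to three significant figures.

ζ from %OS: ζ = |ln 0.351|/√(π²+ln²0.351) = 0.316.
t_p = π/ω_d ⇒ ω_d = 2280 rad/s; then ω_n = ω_d/√(1−ζ²) = 2400 rad/s.
t_s ≈ 4/(ζω_n) = 4/(0.316·2400) = 0.00527 s.

t_s ≈ 0.00527 s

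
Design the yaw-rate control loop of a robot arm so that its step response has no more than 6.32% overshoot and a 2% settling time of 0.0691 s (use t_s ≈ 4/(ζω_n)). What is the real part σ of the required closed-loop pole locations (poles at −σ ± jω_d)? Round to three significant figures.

The settling-time spec alone fixes σ = ζω_n = 4/t_s = 4/0.0691 = 57.9.
(Overshoot then fixes ζ = 0.660 and hence ω_d = σ·√(1−ζ²)/ζ = 65.9 rad/s.)

σ ≈ 57.9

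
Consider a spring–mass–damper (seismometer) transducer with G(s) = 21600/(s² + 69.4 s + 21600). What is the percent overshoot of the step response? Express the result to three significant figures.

Matching coefficients with s² + 2ζω_n s + ω_n² gives ω_n² = 21600 ⇒ ω_n = 147 rad/s, and ζ = 69.4/(2ω_n) = 0.236.
Overshoot: exp(−π·0.236/√(1−0.236²)) = 0.466, i.e. 46.6%.

%OS ≈ 46.6%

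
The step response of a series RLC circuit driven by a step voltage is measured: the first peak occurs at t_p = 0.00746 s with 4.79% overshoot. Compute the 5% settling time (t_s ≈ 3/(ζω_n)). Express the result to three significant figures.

t_s ≈ 0.00737 s

The overshoot fixes ζ = −ln(OS)/√(π²+ln²(OS)) = 0.695.
From t_p = π/ω_d, ω_d = π/0.00746 = 421 rad/s, so ω_n = ω_d/√(1−ζ²) = 586 rad/s.
t_s ≈ 3/(ζω_n) = 3/(0.695·586) = 0.00737 s.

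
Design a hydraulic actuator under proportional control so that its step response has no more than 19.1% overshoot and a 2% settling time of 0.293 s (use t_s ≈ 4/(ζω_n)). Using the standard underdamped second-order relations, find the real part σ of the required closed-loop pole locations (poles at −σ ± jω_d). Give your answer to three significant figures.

σ ≈ 13.7

The settling-time spec alone fixes σ = ζω_n = 4/t_s = 4/0.293 = 13.7.
(Overshoot then fixes ζ = 0.466 and hence ω_d = σ·√(1−ζ²)/ζ = 25.9 rad/s.)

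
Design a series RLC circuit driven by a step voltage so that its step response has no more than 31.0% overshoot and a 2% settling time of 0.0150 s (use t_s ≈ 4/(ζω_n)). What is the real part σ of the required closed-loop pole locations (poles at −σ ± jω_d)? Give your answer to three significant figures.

The settling-time spec alone fixes σ = ζω_n = 4/t_s = 4/0.0150 = 267.
(Overshoot then fixes ζ = 0.349 and hence ω_d = σ·√(1−ζ²)/ζ = 715 rad/s.)

σ ≈ 267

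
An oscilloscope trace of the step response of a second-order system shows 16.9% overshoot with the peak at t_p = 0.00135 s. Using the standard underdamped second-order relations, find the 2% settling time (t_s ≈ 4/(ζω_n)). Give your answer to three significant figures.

ζ from %OS: ζ = |ln 0.169|/√(π²+ln²0.169) = 0.493.
From t_p = π/ω_d, ω_d = π/0.00135 = 2330 rad/s, so ω_n = ω_d/√(1−ζ²) = 2670 rad/s.
t_s ≈ 4/(ζω_n) = 4/(0.493·2670) = 0.00304 s.

t_s ≈ 0.00304 s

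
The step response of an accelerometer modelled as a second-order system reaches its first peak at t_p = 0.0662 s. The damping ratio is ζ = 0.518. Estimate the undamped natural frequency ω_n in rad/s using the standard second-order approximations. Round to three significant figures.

Peak time t_p = π/ω_d, so ω_d = π/t_p = π/0.0662 = 47.5 rad/s.
ω_n = ω_d/√(1−ζ²) = 47.5/√0.732 = 55.5 rad/s.

ω_n ≈ 55.5 rad/s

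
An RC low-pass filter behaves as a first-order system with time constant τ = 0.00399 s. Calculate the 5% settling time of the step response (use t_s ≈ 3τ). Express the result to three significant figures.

t_s ≈ 3τ = 0.0120 s.

t_s ≈ 0.0120 s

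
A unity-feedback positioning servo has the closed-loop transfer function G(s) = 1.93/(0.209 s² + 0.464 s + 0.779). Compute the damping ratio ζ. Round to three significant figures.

Dividing through by 0.209: denominator becomes s² + 2.220 s + 3.727.
So ω_n = √3.727 = 1.93 rad/s and ζ = 2.220/(2·1.93) = 0.575.

ζ ≈ 0.575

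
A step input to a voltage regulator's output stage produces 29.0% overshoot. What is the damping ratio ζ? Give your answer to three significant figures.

From %OS = 100·exp(−πζ/√(1−ζ²)), invert to get ζ = −ln(OS)/√(π² + ln²(OS)) with OS = 0.290.
−ln 0.290 = 1.238, so ζ = 1.238/√(π² + 1.532) = 0.367.

ζ ≈ 0.367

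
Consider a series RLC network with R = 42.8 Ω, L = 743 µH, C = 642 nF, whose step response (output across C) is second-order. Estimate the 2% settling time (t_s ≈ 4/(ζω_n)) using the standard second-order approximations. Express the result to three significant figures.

t_s ≈ 0.000139 s

For a series RLC circuit (capacitor voltage as output), ω_n = 1/√(LC) = 1/√(743 µH · 642 nF) = 45800 rad/s.
ζ = (R/2)·√(C/L) = (42.8/2)·√(642 nF/743 µH) = 0.629.
t_s ≈ 4/(ζω_n) = 0.000139 s.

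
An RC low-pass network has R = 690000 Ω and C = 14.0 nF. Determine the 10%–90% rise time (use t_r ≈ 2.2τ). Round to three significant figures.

t_r ≈ 0.0213 s

τ = RC = 690000 × 14.0 nF = 0.00966 s.
t_r ≈ 2.2τ = 0.0213 s.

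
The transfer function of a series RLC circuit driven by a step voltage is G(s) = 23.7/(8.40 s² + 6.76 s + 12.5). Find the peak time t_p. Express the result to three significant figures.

t_p ≈ 2.73 s

Dividing through by 8.40: denominator becomes s² + 0.8048 s + 1.488.
So ω_n = √1.488 = 1.22 rad/s and ζ = 0.8048/(2·1.22) = 0.330.
The damped frequency ω_d = ω_n√(1−ζ²) = 1.15 rad/s. t_p = π/ω_d = 2.73 s.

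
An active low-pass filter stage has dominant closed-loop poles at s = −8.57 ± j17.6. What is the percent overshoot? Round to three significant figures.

The poles are at −σ ± jω_d with σ = 8.57 and ω_d = 17.6, so ω_n = √(σ²+ω_d²) = 19.6 rad/s and ζ = σ/ω_n = 0.438.
Overshoot: exp(−π·0.438/√(1−0.438²)) = 0.217, i.e. 21.7%.

%OS ≈ 21.7%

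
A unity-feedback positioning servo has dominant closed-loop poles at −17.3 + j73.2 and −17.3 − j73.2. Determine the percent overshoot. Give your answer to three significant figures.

|pole| = ω_n = √(17.3² + 73.2²) = 75.2 rad/s; ζ = cos θ = σ/ω_n = 0.230.
%OS = 100·exp(−πζ/√(1−ζ²)) = 47.6%.

%OS ≈ 47.6%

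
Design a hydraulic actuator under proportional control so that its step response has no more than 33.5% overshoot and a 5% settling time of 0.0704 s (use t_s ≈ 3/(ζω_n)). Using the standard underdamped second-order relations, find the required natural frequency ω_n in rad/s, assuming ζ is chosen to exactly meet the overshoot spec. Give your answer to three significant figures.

ζ = −ln(OS)/√(π² + (ln OS)²). With OS = 0.335, ln OS = −1.094 and ζ = 1.094/3.327 = 0.329.
Then ω_n = 3/(ζ t_s) = 3/(0.329 × 0.0704) = 130 rad/s.

ω_n ≈ 130 rad/s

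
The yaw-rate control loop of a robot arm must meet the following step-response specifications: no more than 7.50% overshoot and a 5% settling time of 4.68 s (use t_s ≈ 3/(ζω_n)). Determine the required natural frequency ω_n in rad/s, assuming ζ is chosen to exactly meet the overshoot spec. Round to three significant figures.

ζ = −ln(OS)/√(π² + (ln OS)²). With OS = 0.0750, ln OS = −2.590 and ζ = 2.590/4.072 = 0.636.
Then ω_n = 3/(ζ t_s) = 3/(0.636 × 4.68) = 1.01 rad/s.

ω_n ≈ 1.01 rad/s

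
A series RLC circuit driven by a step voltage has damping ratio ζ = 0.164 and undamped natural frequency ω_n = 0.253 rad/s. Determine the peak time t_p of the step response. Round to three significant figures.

t_p ≈ 12.6 s

The damped frequency is ω_d = ω_n√(1−ζ²) = 0.253·√(1−0.0269) = 0.250 rad/s.
Peak time t_p = π/ω_d = π/0.250 = 12.6 s.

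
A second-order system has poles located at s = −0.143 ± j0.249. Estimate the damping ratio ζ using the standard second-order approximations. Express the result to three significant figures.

ζ ≈ 0.498

|pole| = ω_n = √(0.143² + 0.249²) = 0.287 rad/s; ζ = cos θ = σ/ω_n = 0.498.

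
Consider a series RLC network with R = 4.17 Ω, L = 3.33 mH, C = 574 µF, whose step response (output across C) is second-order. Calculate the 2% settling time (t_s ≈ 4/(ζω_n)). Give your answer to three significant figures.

For a series RLC circuit (capacitor voltage as output), ω_n = 1/√(LC) = 1/√(3.33 mH · 574 µF) = 723 rad/s.
ζ = (R/2)·√(C/L) = (4.17/2)·√(574 µF/3.33 mH) = 0.866.
t_s ≈ 4/(ζω_n) = 0.00639 s.

t_s ≈ 0.00639 s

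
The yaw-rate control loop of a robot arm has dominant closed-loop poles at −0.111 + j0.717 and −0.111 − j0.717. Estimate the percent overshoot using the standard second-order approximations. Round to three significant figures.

The poles are at −σ ± jω_d with σ = 0.111 and ω_d = 0.717, so ω_n = √(σ²+ω_d²) = 0.726 rad/s and ζ = σ/ω_n = 0.153.
Overshoot: exp(−π·0.153/√(1−0.153²)) = 0.615, i.e. 61.5%.

%OS ≈ 61.5%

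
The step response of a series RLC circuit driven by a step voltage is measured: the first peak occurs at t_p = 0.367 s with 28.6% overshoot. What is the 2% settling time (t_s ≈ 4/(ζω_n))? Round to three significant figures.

ζ from %OS: ζ = |ln 0.286|/√(π²+ln²0.286) = 0.370.
From t_p = π/ω_d, ω_d = π/0.367 = 8.56 rad/s, so ω_n = ω_d/√(1−ζ²) = 9.21 rad/s.
t_s ≈ 4/(ζω_n) = 4/(0.370·9.21) = 1.17 s.

t_s ≈ 1.17 s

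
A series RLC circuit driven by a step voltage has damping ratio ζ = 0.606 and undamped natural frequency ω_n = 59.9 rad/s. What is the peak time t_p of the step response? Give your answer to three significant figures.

t_p ≈ 0.0659 s

The damped frequency is ω_d = ω_n√(1−ζ²) = 59.9·√(1−0.367) = 47.6 rad/s.
Peak time t_p = π/ω_d = π/47.6 = 0.0659 s.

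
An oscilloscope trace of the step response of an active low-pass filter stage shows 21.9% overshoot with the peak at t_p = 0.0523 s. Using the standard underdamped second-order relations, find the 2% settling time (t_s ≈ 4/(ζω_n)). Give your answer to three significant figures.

t_s ≈ 0.138 s

ζ from %OS: ζ = |ln 0.219|/√(π²+ln²0.219) = 0.435.
t_p = π/ω_d ⇒ ω_d = 60.1 rad/s; then ω_n = ω_d/√(1−ζ²) = 66.7 rad/s.
t_s ≈ 4/(ζω_n) = 4/(0.435·66.7) = 0.138 s.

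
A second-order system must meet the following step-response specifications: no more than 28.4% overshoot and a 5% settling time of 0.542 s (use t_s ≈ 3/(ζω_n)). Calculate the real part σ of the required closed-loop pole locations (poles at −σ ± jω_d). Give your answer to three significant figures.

The settling-time spec alone fixes σ = ζω_n = 3/t_s = 3/0.542 = 5.54.
(Overshoot then fixes ζ = 0.372 and hence ω_d = σ·√(1−ζ²)/ζ = 13.8 rad/s.)

σ ≈ 5.54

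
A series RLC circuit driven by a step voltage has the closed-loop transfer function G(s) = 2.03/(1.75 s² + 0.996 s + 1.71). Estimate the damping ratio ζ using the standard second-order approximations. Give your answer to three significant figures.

Dividing through by 1.75: denominator becomes s² + 0.5691 s + 0.9771.
So ω_n = √0.9771 = 0.989 rad/s and ζ = 0.5691/(2·0.989) = 0.288.

ζ ≈ 0.288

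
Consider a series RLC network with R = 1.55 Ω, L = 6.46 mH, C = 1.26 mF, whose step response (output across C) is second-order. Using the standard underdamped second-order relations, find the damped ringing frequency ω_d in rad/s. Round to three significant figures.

ω_d ≈ 329 rad/s

For a series RLC circuit (capacitor voltage as output), ω_n = 1/√(LC) = 1/√(6.46 mH · 1.26 mF) = 351 rad/s.
ζ = (R/2)·√(C/L) = (1.55/2)·√(1.26 mF/6.46 mH) = 0.342.
ω_d = 351·√(1 − 0.342²) = 329 rad/s.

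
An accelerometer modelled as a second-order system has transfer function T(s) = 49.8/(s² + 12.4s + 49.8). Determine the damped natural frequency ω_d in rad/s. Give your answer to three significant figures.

ω_n = √49.8 = 7.06 rad/s; ζ = 12.4/(2·7.06) = 0.879.
ω_d = ω_n√(1−ζ²) = 3.37 rad/s.

ω_d ≈ 3.37 rad/s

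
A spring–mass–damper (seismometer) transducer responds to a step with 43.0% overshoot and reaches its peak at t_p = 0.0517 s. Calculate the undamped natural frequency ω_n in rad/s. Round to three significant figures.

ω_n ≈ 62.9 rad/s

The overshoot fixes ζ = −ln(OS)/√(π²+ln²(OS)) = 0.259.
From t_p = π/ω_d, ω_d = π/0.0517 = 60.8 rad/s, so ω_n = ω_d/√(1−ζ²) = 62.9 rad/s.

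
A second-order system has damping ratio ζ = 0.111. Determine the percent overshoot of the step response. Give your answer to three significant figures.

For an underdamped second-order system, %OS = 100·exp(−πζ/√(1−ζ²)).
πζ/√(1−ζ²) = π·0.111/√(1−0.0123) = 0.3509, so %OS = 100·e^(−0.3509) = 70.4%.

%OS ≈ 70.4%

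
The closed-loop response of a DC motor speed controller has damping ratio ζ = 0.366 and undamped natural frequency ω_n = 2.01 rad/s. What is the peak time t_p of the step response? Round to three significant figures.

The damped frequency is ω_d = ω_n√(1−ζ²) = 2.01·√(1−0.134) = 1.87 rad/s.
Peak time t_p = π/ω_d = π/1.87 = 1.68 s.

t_p ≈ 1.68 s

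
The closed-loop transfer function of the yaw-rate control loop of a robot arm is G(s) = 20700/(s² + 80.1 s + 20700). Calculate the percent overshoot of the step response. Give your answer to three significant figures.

%OS ≈ 40.2%

Matching coefficients with s² + 2ζω_n s + ω_n² gives ω_n² = 20700 ⇒ ω_n = 144 rad/s, and ζ = 80.1/(2ω_n) = 0.278.
%OS = 100·exp(−πζ/√(1−ζ²)) = 40.2%.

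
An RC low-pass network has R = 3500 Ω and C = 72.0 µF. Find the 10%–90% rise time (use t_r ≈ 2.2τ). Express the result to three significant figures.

t_r ≈ 0.554 s

τ = RC = 3500 × 72.0 µF = 0.252 s.
t_r ≈ 2.2τ = 0.554 s.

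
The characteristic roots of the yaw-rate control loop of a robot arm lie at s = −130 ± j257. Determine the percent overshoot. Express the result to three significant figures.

%OS ≈ 20.4%

|pole| = ω_n = √(130² + 257²) = 288 rad/s; ζ = cos θ = σ/ω_n = 0.451.
%OS = 100 e^{−πζ/√(1−ζ²)} with ζ = 0.451 gives 20.4%.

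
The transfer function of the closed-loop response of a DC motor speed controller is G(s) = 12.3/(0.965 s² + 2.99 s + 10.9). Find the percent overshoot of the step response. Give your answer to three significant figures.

Dividing through by 0.965: denominator becomes s² + 3.098 s + 11.30.
So ω_n = √11.30 = 3.36 rad/s and ζ = 3.098/(2·3.36) = 0.461.
Overshoot: exp(−π·0.461/√(1−0.461²)) = 0.196, i.e. 19.6%.

%OS ≈ 19.6%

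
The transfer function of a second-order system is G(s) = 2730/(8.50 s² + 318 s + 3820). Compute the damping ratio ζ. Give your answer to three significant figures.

Dividing through by 8.50: denominator becomes s² + 37.41 s + 449.4.
So ω_n = √449.4 = 21.2 rad/s and ζ = 37.41/(2·21.2) = 0.882.

ζ ≈ 0.882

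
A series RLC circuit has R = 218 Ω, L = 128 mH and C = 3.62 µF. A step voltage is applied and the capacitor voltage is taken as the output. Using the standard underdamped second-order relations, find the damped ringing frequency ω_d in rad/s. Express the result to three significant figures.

ω_d ≈ 1200 rad/s

For a series RLC circuit (capacitor voltage as output), ω_n = 1/√(LC) = 1/√(128 mH · 3.62 µF) = 1470 rad/s.
ζ = (R/2)·√(C/L) = (218/2)·√(3.62 µF/128 mH) = 0.580.
The damped frequency ω_d = ω_n√(1−ζ²) = 1200 rad/s.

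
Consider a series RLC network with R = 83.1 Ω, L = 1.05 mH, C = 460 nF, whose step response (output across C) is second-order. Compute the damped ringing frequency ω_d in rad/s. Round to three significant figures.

ω_d ≈ 22500 rad/s

For a series RLC circuit (capacitor voltage as output), ω_n = 1/√(LC) = 1/√(1.05 mH · 460 nF) = 45500 rad/s.
ζ = (R/2)·√(C/L) = (83.1/2)·√(460 nF/1.05 mH) = 0.870.
The damped frequency ω_d = ω_n√(1−ζ²) = 22500 rad/s.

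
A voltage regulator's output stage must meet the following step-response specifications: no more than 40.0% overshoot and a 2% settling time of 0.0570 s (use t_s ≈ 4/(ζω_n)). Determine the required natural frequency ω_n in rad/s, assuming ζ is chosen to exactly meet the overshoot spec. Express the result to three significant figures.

From %OS = 100·exp(−πζ/√(1−ζ²)), invert to get ζ = −ln(OS)/√(π² + ln²(OS)) with OS = 0.400.
−ln 0.400 = 0.9163, so ζ = 0.9163/√(π² + 0.8396) = 0.280.
Then ω_n = 4/(ζ t_s) = 4/(0.280 × 0.0570) = 251 rad/s.

ω_n ≈ 251 rad/s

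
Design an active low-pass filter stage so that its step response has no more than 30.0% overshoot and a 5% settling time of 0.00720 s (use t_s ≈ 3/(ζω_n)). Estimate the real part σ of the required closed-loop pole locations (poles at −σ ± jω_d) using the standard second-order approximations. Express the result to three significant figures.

σ ≈ 417

The settling-time spec alone fixes σ = ζω_n = 3/t_s = 3/0.00720 = 417.
(Overshoot then fixes ζ = 0.358 and hence ω_d = σ·√(1−ζ²)/ζ = 1090 rad/s.)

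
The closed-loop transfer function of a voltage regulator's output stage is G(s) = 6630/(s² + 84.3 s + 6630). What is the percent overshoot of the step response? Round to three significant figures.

%OS ≈ 14.9%

Comparing the denominator to s² + 2ζω_n s + ω_n²: ω_n = √6630 = 81.4 rad/s, and 2ζω_n = 84.3 so ζ = 84.3/(2·81.4) = 0.518.
%OS = 100·exp(−πζ/√(1−ζ²)) = 14.9%.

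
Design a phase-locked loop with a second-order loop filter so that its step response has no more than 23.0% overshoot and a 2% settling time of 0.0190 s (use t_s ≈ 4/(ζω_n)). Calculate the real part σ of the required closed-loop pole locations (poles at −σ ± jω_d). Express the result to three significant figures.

σ ≈ 211

The settling-time spec alone fixes σ = ζω_n = 4/t_s = 4/0.0190 = 211.
(Overshoot then fixes ζ = 0.424 and hence ω_d = σ·√(1−ζ²)/ζ = 450 rad/s.)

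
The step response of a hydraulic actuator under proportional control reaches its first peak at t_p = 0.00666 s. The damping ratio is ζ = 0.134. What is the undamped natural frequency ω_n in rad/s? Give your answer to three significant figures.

Peak time t_p = π/ω_d, so ω_d = π/t_p = π/0.00666 = 472 rad/s.
ω_n = ω_d/√(1−ζ²) = 472/√0.982 = 476 rad/s.

ω_n ≈ 476 rad/s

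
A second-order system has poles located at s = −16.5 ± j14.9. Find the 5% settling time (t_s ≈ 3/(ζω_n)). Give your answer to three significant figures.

For poles at −σ ± jω_d, ζω_n = σ = 16.5, so t_s ≈ 3/σ = 0.182 s.

t_s ≈ 0.182 s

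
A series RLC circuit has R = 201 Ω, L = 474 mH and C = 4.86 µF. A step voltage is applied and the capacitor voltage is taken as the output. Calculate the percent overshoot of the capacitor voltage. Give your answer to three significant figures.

For a series RLC circuit (capacitor voltage as output), ω_n = 1/√(LC) = 1/√(474 mH · 4.86 µF) = 659 rad/s.
ζ = (R/2)·√(C/L) = (201/2)·√(4.86 µF/474 mH) = 0.322.
%OS = 100·exp(−πζ/√(1−ζ²)) = 34.4%.

%OS ≈ 34.4%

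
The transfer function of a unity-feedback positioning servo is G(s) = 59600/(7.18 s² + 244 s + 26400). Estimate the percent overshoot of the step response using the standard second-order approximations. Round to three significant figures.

%OS ≈ 40.0%

Dividing through by 7.18: denominator becomes s² + 33.98 s + 3677.
So ω_n = √3677 = 60.6 rad/s and ζ = 33.98/(2·60.6) = 0.280.
%OS = 100 e^{−πζ/√(1−ζ²)} with ζ = 0.280 gives 40.0%.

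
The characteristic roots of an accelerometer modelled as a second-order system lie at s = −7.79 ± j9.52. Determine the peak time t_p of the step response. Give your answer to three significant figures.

t_p = π/ω_d with ω_d = 9.52 (the imaginary part), so t_p = 0.330 s.

t_p ≈ 0.330 s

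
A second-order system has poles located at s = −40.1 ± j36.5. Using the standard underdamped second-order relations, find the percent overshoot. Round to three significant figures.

%OS ≈ 3.17%

With σ = 40.1, ω_d = 36.5: ω_n = √(σ²+ω_d²) = 54.2 rad/s, ζ = σ/ω_n = 0.740.
%OS = 100·exp(−πζ/√(1−ζ²)) = 3.17%.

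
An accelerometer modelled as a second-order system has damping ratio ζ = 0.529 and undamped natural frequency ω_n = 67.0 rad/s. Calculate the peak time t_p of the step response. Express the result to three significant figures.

t_p ≈ 0.0553 s

The damped frequency is ω_d = ω_n√(1−ζ²) = 67.0·√(1−0.280) = 56.9 rad/s.
Peak time t_p = π/ω_d = π/56.9 = 0.0553 s.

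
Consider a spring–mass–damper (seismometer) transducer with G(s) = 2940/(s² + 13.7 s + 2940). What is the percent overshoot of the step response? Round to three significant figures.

Comparing the denominator to s² + 2ζω_n s + ω_n²: ω_n = √2940 = 54.2 rad/s, and 2ζω_n = 13.7 so ζ = 13.7/(2·54.2) = 0.126.
%OS = 100 e^{−πζ/√(1−ζ²)} with ζ = 0.126 gives 67.0%.

%OS ≈ 67.0%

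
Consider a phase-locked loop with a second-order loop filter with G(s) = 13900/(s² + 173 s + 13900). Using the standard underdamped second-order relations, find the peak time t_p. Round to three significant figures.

t_p ≈ 0.0392 s

Matching coefficients with s² + 2ζω_n s + ω_n² gives ω_n² = 13900 ⇒ ω_n = 118 rad/s, and ζ = 173/(2ω_n) = 0.734.
ω_d = 118·√(1 − 0.734²) = 80.1 rad/s. Then t_p = π/ω_d = 0.0392 s.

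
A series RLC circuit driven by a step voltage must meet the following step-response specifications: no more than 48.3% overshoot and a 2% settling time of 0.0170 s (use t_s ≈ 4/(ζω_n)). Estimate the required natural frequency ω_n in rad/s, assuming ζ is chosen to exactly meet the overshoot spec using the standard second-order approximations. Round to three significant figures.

ω_n ≈ 1040 rad/s

ζ = −ln(OS)/√(π² + (ln OS)²). With OS = 0.483, ln OS = −0.7277 and ζ = 0.7277/3.225 = 0.226.
From t_s ≈ 4/(ζω_n): ω_n = 4/(ζ·t_s) = 4/(0.226·0.0170) = 1040 rad/s.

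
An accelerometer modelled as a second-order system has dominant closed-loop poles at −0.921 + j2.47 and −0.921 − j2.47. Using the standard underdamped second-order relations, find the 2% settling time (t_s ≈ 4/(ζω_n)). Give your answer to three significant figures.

t_s ≈ 4.34 s

For poles at −σ ± jω_d, ζω_n = σ = 0.921, so t_s ≈ 4/σ = 4.34 s.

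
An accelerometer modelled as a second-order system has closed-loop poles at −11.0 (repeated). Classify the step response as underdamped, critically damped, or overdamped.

Since there is a repeated negative-real pole, the response is critically damped.

critically damped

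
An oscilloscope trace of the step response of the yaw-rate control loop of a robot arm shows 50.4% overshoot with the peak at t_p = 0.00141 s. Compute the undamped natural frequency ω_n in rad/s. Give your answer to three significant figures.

ζ from %OS: ζ = |ln 0.504|/√(π²+ln²0.504) = 0.213.
From t_p = π/ω_d, ω_d = π/0.00141 = 2230 rad/s, so ω_n = ω_d/√(1−ζ²) = 2280 rad/s.

ω_n ≈ 2280 rad/s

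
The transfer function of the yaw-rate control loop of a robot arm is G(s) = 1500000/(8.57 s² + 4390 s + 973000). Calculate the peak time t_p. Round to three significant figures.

t_p ≈ 0.0143 s

Dividing through by 8.57: denominator becomes s² + 512.3 s + 113500.
So ω_n = √113500 = 337 rad/s and ζ = 512.3/(2·337) = 0.760.
ω_d = 337·√(1 − 0.760²) = 219 rad/s. t_p = π/ω_d = 0.0143 s.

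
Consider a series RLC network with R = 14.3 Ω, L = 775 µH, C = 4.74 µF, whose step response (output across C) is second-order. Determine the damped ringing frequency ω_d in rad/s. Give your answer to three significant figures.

ω_d ≈ 13700 rad/s

For a series RLC circuit (capacitor voltage as output), ω_n = 1/√(LC) = 1/√(775 µH · 4.74 µF) = 16500 rad/s.
ζ = (R/2)·√(C/L) = (14.3/2)·√(4.74 µF/775 µH) = 0.559.
ω_d = 16500·√(1 − 0.559²) = 13700 rad/s.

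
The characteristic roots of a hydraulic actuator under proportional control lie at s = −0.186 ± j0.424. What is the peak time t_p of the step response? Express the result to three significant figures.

t_p = π/ω_d with ω_d = 0.424 (the imaginary part), so t_p = 7.41 s.

t_p ≈ 7.41 s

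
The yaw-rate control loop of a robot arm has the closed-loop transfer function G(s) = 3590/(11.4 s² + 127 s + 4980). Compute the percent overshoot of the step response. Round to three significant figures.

%OS ≈ 42.0%

Dividing through by 11.4: denominator becomes s² + 11.14 s + 436.8.
So ω_n = √436.8 = 20.9 rad/s and ζ = 11.14/(2·20.9) = 0.267.
Overshoot: exp(−π·0.267/√(1−0.267²)) = 0.420, i.e. 42.0%.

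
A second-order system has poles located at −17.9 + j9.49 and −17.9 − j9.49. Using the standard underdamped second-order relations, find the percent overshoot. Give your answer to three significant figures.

%OS ≈ 0.267%

With σ = 17.9, ω_d = 9.49: ω_n = √(σ²+ω_d²) = 20.3 rad/s, ζ = σ/ω_n = 0.884.
Overshoot: exp(−π·0.884/√(1−0.884²)) = 0.00267, i.e. 0.267%.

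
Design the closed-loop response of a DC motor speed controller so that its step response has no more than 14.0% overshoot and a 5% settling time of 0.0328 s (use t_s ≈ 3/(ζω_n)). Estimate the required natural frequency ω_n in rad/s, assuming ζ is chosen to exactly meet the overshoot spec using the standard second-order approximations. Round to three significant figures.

ω_n ≈ 172 rad/s

Inverting the overshoot relation: ζ = |ln 0.140|/√(π² + ln²0.140) = 0.531.
From t_s ≈ 3/(ζω_n): ω_n = 3/(ζ·t_s) = 3/(0.531·0.0328) = 172 rad/s.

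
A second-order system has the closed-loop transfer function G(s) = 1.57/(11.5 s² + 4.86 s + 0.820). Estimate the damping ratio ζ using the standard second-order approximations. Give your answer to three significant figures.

ζ ≈ 0.791

Dividing through by 11.5: denominator becomes s² + 0.4226 s + 0.07130.
So ω_n = √0.07130 = 0.267 rad/s and ζ = 0.4226/(2·0.267) = 0.791.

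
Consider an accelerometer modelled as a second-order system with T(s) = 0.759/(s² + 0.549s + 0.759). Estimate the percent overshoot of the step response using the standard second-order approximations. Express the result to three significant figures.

Matching coefficients with s² + 2ζω_n s + ω_n² gives ω_n² = 0.759 ⇒ ω_n = 0.871 rad/s, and ζ = 0.549/(2ω_n) = 0.315.
Overshoot: exp(−π·0.315/√(1−0.315²)) = 0.352, i.e. 35.2%.

%OS ≈ 35.2%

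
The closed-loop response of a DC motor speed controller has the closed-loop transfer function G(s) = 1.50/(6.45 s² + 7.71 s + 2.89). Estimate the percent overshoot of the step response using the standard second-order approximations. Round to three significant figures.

Dividing through by 6.45: denominator becomes s² + 1.195 s + 0.4481.
So ω_n = √0.4481 = 0.669 rad/s and ζ = 1.195/(2·0.669) = 0.893.
%OS = 100·exp(−πζ/√(1−ζ²)) = 0.197%.

%OS ≈ 0.197%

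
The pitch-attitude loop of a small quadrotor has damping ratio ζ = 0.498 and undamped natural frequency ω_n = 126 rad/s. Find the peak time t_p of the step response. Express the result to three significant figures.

t_p ≈ 0.0288 s

The damped frequency is ω_d = ω_n√(1−ζ²) = 126·√(1−0.248) = 109 rad/s.
Peak time t_p = π/ω_d = π/109 = 0.0288 s.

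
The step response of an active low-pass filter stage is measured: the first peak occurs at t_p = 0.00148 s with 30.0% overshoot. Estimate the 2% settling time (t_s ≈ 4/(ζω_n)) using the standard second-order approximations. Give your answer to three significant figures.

ζ from %OS: ζ = |ln 0.300|/√(π²+ln²0.300) = 0.358.
From t_p = π/ω_d, ω_d = π/0.00148 = 2120 rad/s, so ω_n = ω_d/√(1−ζ²) = 2270 rad/s.
t_s ≈ 4/(ζω_n) = 4/(0.358·2270) = 0.00492 s.

t_s ≈ 0.00492 s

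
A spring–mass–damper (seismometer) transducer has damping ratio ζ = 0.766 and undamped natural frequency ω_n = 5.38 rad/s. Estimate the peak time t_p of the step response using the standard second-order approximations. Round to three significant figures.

t_p ≈ 0.908 s

The damped frequency is ω_d = ω_n√(1−ζ²) = 5.38·√(1−0.587) = 3.46 rad/s.
Peak time t_p = π/ω_d = π/3.46 = 0.908 s.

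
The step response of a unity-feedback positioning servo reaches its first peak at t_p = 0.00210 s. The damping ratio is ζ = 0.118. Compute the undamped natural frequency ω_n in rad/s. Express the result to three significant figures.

Peak time t_p = π/ω_d, so ω_d = π/t_p = π/0.00210 = 1500 rad/s.
ω_n = ω_d/√(1−ζ²) = 1500/√0.986 = 1510 rad/s.

ω_n ≈ 1510 rad/s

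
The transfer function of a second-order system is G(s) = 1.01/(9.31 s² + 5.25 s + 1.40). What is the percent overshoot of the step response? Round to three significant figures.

Dividing through by 9.31: denominator becomes s² + 0.5639 s + 0.1504.
So ω_n = √0.1504 = 0.388 rad/s and ζ = 0.5639/(2·0.388) = 0.727.
Overshoot: exp(−π·0.727/√(1−0.727²)) = 0.0359, i.e. 3.59%.

%OS ≈ 3.59%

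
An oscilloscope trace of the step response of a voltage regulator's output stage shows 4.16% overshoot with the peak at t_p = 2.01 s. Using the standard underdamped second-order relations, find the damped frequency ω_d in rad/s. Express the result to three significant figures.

t_p = π/ω_d, so ω_d = π/2.01 = 1.56 rad/s.

ω_d ≈ 1.56 rad/s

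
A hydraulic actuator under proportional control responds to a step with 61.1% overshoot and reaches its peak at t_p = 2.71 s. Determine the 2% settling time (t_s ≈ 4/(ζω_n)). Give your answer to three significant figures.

From the overshoot, ζ = −ln(OS)/√(π²+ln²(OS)) = 0.155.
t_p = π/ω_d ⇒ ω_d = 1.16 rad/s; then ω_n = ω_d/√(1−ζ²) = 1.17 rad/s.
t_s ≈ 4/(ζω_n) = 4/(0.155·1.17) = 22.0 s.

t_s ≈ 22.0 s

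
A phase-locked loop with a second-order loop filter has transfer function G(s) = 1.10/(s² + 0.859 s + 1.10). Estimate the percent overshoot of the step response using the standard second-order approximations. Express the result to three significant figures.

Matching coefficients with s² + 2ζω_n s + ω_n² gives ω_n² = 1.10 ⇒ ω_n = 1.05 rad/s, and ζ = 0.859/(2ω_n) = 0.410.
%OS = 100·exp(−πζ/√(1−ζ²)) = 24.4%.

%OS ≈ 24.4%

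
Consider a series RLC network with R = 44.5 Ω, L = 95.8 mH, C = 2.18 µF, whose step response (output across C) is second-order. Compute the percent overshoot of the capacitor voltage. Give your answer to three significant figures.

%OS ≈ 71.5%

For a series RLC circuit (capacitor voltage as output), ω_n = 1/√(LC) = 1/√(95.8 mH · 2.18 µF) = 2190 rad/s.
ζ = (R/2)·√(C/L) = (44.5/2)·√(2.18 µF/95.8 mH) = 0.106.
%OS = 100 e^{−πζ/√(1−ζ²)} with ζ = 0.106 gives 71.5%.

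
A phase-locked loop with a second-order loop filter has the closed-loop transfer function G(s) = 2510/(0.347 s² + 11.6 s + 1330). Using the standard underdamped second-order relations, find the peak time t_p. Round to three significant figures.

t_p ≈ 0.0527 s

Dividing through by 0.347: denominator becomes s² + 33.43 s + 3833.
So ω_n = √3833 = 61.9 rad/s and ζ = 33.43/(2·61.9) = 0.270.
The damped frequency ω_d = ω_n√(1−ζ²) = 59.6 rad/s. t_p = π/ω_d = 0.0527 s.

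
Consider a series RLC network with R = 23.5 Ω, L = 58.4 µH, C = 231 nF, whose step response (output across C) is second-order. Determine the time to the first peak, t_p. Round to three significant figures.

t_p ≈ 0.0000171 s

For a series RLC circuit (capacitor voltage as output), ω_n = 1/√(LC) = 1/√(58.4 µH · 231 nF) = 272000 rad/s.
ζ = (R/2)·√(C/L) = (23.5/2)·√(231 nF/58.4 µH) = 0.739.
The damped frequency ω_d = ω_n√(1−ζ²) = 183000 rad/s. t_p = π/ω_d = 0.0000171 s.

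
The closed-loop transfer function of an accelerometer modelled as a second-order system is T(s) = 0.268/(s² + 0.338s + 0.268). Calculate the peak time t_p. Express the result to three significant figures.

t_p ≈ 6.42 s

Matching coefficients with s² + 2ζω_n s + ω_n² gives ω_n² = 0.268 ⇒ ω_n = 0.518 rad/s, and ζ = 0.338/(2ω_n) = 0.326.
ω_d = ω_n√(1−ζ²) = 0.489 rad/s. Then t_p = π/ω_d = 6.42 s.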